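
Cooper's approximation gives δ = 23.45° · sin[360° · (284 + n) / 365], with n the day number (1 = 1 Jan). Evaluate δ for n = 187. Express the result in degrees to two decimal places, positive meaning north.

360 × (284 + 187) / 365 = 464.548°; sin(464.548°) = 0.9679.
δ = 23.45 × 0.9679 = 22.697° ≈ +22.70°.

+22.70°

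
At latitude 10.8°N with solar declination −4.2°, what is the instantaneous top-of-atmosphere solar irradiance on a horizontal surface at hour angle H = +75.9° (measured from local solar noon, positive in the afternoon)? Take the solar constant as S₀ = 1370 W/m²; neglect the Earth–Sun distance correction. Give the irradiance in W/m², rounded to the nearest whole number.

With φ = 10.8°, δ = -4.2°, H = 75.90°: sin φ sin δ = -0.0137, cos φ cos δ cos H = 0.2387, so cos θ_z = 0.2250.
Top-of-atmosphere irradiance = S₀ cos θ_z = 1370 × 0.2250 = 308.25 W/m².

308 W/m²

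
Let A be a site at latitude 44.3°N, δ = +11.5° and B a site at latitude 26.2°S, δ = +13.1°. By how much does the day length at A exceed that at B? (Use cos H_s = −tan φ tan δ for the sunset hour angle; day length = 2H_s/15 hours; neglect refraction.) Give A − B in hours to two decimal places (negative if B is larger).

+2.40 h

A: H_s = arccos(−tan 44.3° · tan 11.5°) = 101.45°, so 2H_s/15 = 13.5267 h.
B: H_s = arccos(−tan -26.2° · tan 13.1°) = 83.42°, so 2H_s/15 = 11.1227 h.
A − B = 13.5267 − 11.1227 = 2.4040 h.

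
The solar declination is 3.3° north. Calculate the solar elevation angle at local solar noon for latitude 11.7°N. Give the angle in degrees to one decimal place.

81.6°

At local solar noon the hour angle is zero, so the elevation is 90° − |φ − δ| = 90° − |11.7° − (3.3°)| = 90° − 8.4° = 81.6°.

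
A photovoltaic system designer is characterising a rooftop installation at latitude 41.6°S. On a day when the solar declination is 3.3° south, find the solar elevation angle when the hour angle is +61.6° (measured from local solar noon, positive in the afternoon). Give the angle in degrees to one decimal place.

23.2°

cos θ_z = sin(-41.6°) sin(-3.3°) + cos(-41.6°) cos(-3.3°) cos(61.60°) = 0.0382 + 0.3551 = 0.3933.
θ_z = arccos(0.3933) = 66.84°, so the elevation is 90° − 66.84° = 23.16°.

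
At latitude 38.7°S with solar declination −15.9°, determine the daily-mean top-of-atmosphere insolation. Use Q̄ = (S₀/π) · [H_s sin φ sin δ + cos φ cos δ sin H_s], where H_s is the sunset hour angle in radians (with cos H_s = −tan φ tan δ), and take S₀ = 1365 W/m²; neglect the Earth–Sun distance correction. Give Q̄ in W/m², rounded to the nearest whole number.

−tan φ tan δ = −(-0.8012)(-0.2849) = -0.2283; H_s = arccos(-0.2283) = 103.20°. In radians, H_s = 1.8012.
H_s sin φ sin δ = 1.8012 × -0.6252 × -0.2740 = 0.3086.
cos φ cos δ sin H_s = 0.7804 × 0.9617 × 0.9736 = 0.7307.
Q̄ = (1365/π) × (0.3086 + 0.7307) = 434.49 × 1.0393 = 451.57 W/m².

452 W/m²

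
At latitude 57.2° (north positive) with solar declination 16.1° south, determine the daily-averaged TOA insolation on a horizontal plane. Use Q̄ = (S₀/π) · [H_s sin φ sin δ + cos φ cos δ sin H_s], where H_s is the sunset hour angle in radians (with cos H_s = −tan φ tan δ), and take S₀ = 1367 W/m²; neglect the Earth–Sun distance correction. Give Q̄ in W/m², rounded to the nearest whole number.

90 W/m²

−tan φ tan δ = −(1.5517)(-0.2886) = 0.4478; H_s = arccos(0.4478) = 63.40°. In radians, H_s = 1.1065.
H_s sin φ sin δ = 1.1065 × 0.8406 × -0.2773 = -0.2579.
cos φ cos δ sin H_s = 0.5417 × 0.9608 × 0.8941 = 0.4653.
Q̄ = (1367/π) × (-0.2579 + 0.4653) = 435.13 × 0.2074 = 90.25 W/m².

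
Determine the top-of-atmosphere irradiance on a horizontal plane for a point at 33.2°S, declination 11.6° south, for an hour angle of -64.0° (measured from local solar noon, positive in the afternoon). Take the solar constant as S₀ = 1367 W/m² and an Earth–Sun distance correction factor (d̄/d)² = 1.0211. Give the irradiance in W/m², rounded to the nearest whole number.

cos θ_z = sin φ sin δ + cos φ cos δ cos H = (-0.5476)(-0.2011) + (0.8368)(0.9796)(0.4384) = 0.4695.
Top-of-atmosphere irradiance = S₀ (d̄/d)² cos θ_z = 1367 × 1.0211 × 0.4695 = 655.35 W/m².

655 W/m²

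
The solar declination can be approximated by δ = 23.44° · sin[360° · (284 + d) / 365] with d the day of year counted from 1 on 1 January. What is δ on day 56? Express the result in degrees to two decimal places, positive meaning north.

-9.78°

360 × (284 + 56) / 365 = 335.342°; sin(335.342°) = -0.4172.
δ = 23.44 × -0.4172 = -9.779° ≈ -9.78°.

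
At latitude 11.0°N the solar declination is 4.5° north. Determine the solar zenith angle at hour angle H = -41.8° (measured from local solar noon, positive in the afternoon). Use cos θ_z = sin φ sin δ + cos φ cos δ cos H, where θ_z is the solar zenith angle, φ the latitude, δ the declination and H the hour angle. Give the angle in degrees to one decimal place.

cos θ_z = sin φ sin δ + cos φ cos δ cos H = (0.1908)(0.0785) + (0.9816)(0.9969)(0.7455) = 0.7445.
θ_z = arccos(0.7445) = 41.88°.

41.9°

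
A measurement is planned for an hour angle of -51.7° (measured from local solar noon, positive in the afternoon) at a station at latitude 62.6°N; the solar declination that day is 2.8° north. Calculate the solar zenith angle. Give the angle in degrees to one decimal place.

70.8°

cos θ_z = sin φ sin δ + cos φ cos δ cos H = (0.8878)(0.0488) + (0.4602)(0.9988)(0.6198) = 0.3282.
θ_z = arccos(0.3282) = 70.84°.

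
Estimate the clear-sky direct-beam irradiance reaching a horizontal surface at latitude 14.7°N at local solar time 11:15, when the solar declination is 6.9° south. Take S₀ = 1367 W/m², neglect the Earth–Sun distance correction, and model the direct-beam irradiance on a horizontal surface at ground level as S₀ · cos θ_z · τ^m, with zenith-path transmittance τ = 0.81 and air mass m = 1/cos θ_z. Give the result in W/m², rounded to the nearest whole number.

Hour angle H = 15° × (11.25 − 12) = -11.25°.
With φ = 14.7°, δ = -6.9°, H = -11.25°: sin φ sin δ = -0.0305, cos φ cos δ cos H = 0.9418, so cos θ_z = 0.9113.
Air mass m = 1/cos θ_z = 1/0.9113 = 1.097; τ^m = 0.81^1.097 = 0.7936.
Surface direct beam = 1367 × 0.9113 × 0.7936 = 988.62 W/m².

989 W/m²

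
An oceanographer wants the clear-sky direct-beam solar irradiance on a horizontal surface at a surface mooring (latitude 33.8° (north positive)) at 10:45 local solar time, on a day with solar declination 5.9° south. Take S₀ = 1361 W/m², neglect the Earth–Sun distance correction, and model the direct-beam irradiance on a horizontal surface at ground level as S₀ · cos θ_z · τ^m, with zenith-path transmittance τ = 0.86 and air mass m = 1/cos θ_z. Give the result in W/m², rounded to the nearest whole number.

Hour angle H = 15° × (10.75 − 12) = -18.75°.
With φ = 33.8°, δ = -5.9°, H = -18.75°: sin φ sin δ = -0.0572, cos φ cos δ cos H = 0.7827, so cos θ_z = 0.7255.
Air mass m = 1/cos θ_z = 1/0.7255 = 1.378; τ^m = 0.86^1.378 = 0.8123.
Surface direct beam = 1361 × 0.7255 × 0.8123 = 802.07 W/m².

802 W/m²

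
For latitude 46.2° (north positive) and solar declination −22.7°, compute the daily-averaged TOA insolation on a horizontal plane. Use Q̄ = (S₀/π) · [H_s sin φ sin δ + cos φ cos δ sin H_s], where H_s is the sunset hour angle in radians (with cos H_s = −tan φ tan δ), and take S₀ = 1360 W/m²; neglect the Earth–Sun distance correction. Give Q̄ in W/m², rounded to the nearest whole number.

The sunset hour angle satisfies cos H_s = −tan φ tan δ = 0.4362, giving H_s = 64.14°. In radians, H_s = 1.1195.
H_s sin φ sin δ = 1.1195 × 0.7218 × -0.3859 = -0.3118.
cos φ cos δ sin H_s = 0.6921 × 0.9225 × 0.8999 = 0.5746.
Q̄ = (1360/π) × (-0.3118 + 0.5746) = 432.90 × 0.2628 = 113.77 W/m².

114 W/m²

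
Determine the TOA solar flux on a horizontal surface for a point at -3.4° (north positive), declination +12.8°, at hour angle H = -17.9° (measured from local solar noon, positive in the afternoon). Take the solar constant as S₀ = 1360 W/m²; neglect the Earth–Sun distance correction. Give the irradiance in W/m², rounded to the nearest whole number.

1242 W/m²

cos θ_z = sin φ sin δ + cos φ cos δ cos H = (-0.0593)(0.2215) + (0.9982)(0.9751)(0.9516) = 0.9131.
Top-of-atmosphere irradiance = S₀ cos θ_z = 1360 × 0.9131 = 1241.82 W/m².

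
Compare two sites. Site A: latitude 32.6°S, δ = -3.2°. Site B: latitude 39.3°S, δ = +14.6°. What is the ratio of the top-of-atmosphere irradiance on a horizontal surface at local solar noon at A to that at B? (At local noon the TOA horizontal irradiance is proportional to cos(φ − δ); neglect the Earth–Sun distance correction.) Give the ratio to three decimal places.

1.479

A: cos θ_z = cos(-32.6° − (-3.2°)) = 0.8712.
B: cos θ_z = cos(-39.3° − (14.6°)) = 0.5892.
Ratio A/B = 0.8712 / 0.5892 = 1.4786.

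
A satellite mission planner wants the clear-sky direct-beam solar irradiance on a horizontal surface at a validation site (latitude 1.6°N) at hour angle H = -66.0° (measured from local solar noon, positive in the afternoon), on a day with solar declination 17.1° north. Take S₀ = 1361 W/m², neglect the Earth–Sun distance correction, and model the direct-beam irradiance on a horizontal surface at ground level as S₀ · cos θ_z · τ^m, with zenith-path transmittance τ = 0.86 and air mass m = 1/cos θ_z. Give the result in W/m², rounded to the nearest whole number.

369 W/m²

With φ = 1.6°, δ = 17.1°, H = -66.00°: sin φ sin δ = 0.0082, cos φ cos δ cos H = 0.3886, so cos θ_z = 0.3968.
Air mass m = 1/cos θ_z = 1/0.3968 = 2.520; τ^m = 0.86^2.520 = 0.6838.
Surface direct beam = 1361 × 0.3968 × 0.6838 = 369.28 W/m².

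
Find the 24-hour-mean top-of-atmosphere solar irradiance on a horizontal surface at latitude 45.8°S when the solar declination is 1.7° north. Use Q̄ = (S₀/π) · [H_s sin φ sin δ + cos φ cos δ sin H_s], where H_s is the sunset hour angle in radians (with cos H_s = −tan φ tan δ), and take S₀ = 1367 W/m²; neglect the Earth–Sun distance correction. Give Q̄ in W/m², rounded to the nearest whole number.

289 W/m²

−tan φ tan δ = −(-1.0283)(0.0297) = 0.0305; H_s = arccos(0.0305) = 88.25°. In radians, H_s = 1.5403.
H_s sin φ sin δ = 1.5403 × -0.7169 × 0.0297 = -0.0328.
cos φ cos δ sin H_s = 0.6972 × 0.9996 × 0.9995 = 0.6966.
Q̄ = (1367/π) × (-0.0328 + 0.6966) = 435.13 × 0.6638 = 288.84 W/m².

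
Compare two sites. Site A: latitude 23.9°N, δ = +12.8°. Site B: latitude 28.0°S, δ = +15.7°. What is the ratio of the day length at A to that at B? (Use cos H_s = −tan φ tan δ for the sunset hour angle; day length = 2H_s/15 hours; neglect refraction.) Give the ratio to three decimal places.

A: H_s = arccos(−tan 23.9° · tan 12.8°) = 95.78°, so 2H_s/15 = 12.7707 h.
B: H_s = arccos(−tan -28.0° · tan 15.7°) = 81.40°, so 2H_s/15 = 10.8533 h.
Ratio A/B = 12.7707 / 10.8533 = 1.1767.

1.177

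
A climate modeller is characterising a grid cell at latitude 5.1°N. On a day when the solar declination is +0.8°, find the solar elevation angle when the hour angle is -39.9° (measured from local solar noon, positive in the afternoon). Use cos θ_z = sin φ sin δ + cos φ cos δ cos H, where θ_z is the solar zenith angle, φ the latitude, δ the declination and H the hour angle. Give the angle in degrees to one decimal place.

49.9°

cos θ_z = sin(5.1°) sin(0.8°) + cos(5.1°) cos(0.8°) cos(-39.90°) = 0.0012 + 0.7641 = 0.7653.
θ_z = arccos(0.7653) = 40.07°, so the elevation is 90° − 40.07° = 49.93°.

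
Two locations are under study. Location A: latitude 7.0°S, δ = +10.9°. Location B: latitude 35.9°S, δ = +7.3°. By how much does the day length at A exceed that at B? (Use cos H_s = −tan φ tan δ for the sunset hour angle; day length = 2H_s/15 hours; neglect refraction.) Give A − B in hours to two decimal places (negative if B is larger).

+0.53 h

A: H_s = arccos(−tan -7.0° · tan 10.9°) = 88.65°, so 2H_s/15 = 11.8200 h.
B: H_s = arccos(−tan -35.9° · tan 7.3°) = 84.68°, so 2H_s/15 = 11.2907 h.
A − B = 11.8200 − 11.2907 = 0.5293 h.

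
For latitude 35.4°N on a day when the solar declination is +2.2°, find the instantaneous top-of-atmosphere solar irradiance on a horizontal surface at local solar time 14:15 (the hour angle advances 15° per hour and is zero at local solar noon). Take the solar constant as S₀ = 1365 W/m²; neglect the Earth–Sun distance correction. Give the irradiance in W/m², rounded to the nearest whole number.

Hour angle H = 15° × (14.25 − 12) = 33.75°.
With φ = 35.4°, δ = 2.2°, H = 33.75°: sin φ sin δ = 0.0222, cos φ cos δ cos H = 0.6773, so cos θ_z = 0.6995.
Top-of-atmosphere irradiance = S₀ cos θ_z = 1365 × 0.6995 = 954.82 W/m².

955 W/m²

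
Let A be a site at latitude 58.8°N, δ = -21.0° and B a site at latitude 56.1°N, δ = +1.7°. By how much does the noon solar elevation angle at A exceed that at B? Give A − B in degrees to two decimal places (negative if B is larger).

A: 90° − |58.8 − (-21.0)| = 10.20°.
B: 90° − |56.1 − (1.7)| = 35.60°.
A − B = 10.20 − 35.60 = -25.40°.

-25.40°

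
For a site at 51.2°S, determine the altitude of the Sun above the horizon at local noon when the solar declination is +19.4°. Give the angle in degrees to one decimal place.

At local solar noon the hour angle is zero, so the elevation is 90° − |φ − δ| = 90° − |-51.2° − (19.4°)| = 90° − 70.6° = 19.4°.

19.4°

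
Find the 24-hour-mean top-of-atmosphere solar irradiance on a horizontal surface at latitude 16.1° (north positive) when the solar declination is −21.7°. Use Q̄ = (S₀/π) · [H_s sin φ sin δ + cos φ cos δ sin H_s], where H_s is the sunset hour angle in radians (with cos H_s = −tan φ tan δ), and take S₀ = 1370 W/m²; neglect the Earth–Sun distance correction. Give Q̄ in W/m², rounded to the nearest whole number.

322 W/m²

−tan φ tan δ = −(0.2886)(-0.3979) = 0.1148; H_s = arccos(0.1148) = 83.41°. In radians, H_s = 1.4558.
H_s sin φ sin δ = 1.4558 × 0.2773 × -0.3697 = -0.1492.
cos φ cos δ sin H_s = 0.9608 × 0.9291 × 0.9934 = 0.8868.
Q̄ = (1370/π) × (-0.1492 + 0.8868) = 436.08 × 0.7376 = 321.65 W/m².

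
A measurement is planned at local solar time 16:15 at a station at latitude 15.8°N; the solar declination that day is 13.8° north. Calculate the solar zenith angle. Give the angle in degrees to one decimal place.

Hour angle H = 15° × (16.25 − 12) = 63.75°.
cos θ_z = sin(15.8°) sin(13.8°) + cos(15.8°) cos(13.8°) cos(63.75°) = 0.0649 + 0.4133 = 0.4782.
θ_z = arccos(0.4782) = 61.43°.

61.4°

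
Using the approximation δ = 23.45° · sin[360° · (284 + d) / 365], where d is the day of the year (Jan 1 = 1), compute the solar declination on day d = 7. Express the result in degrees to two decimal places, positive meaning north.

-22.42°

360 × (284 + 7) / 365 = 287.014°; sin(287.014°) = -0.9562.
δ = 23.45 × -0.9562 = -22.423° ≈ -22.42°.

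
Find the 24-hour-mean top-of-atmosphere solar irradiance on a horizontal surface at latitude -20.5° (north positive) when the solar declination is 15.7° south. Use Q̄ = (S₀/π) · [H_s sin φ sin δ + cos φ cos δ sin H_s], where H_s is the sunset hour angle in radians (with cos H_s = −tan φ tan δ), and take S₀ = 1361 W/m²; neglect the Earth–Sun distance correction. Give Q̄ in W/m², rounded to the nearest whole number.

457 W/m²

−tan φ tan δ = −(-0.3739)(-0.2811) = -0.1051; H_s = arccos(-0.1051) = 96.03°. In radians, H_s = 1.6760.
H_s sin φ sin δ = 1.6760 × -0.3502 × -0.2706 = 0.1588.
cos φ cos δ sin H_s = 0.9367 × 0.9627 × 0.9945 = 0.8968.
Q̄ = (1361/π) × (0.1588 + 0.8968) = 433.22 × 1.0556 = 457.31 W/m².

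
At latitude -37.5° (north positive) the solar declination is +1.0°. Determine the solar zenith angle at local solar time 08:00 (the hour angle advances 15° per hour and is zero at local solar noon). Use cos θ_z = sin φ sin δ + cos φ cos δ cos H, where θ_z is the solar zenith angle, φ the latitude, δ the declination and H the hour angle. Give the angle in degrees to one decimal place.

Hour angle H = 15° × (8 − 12) = -60.00°.
With φ = -37.5°, δ = 1.0°, H = -60.00°: sin φ sin δ = -0.0106, cos φ cos δ cos H = 0.3966, so cos θ_z = 0.3860.
θ_z = arccos(0.3860) = 67.29°.

67.3°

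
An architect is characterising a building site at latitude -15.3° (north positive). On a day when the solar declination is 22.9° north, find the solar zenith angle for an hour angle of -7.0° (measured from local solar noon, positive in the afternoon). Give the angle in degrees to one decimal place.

38.8°

With φ = -15.3°, δ = 22.9°, H = -7.00°: sin φ sin δ = -0.1027, cos φ cos δ cos H = 0.8819, so cos θ_z = 0.7792.
θ_z = arccos(0.7792) = 38.81°.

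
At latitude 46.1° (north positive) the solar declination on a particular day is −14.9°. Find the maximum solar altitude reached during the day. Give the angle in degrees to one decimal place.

At local solar noon the hour angle is zero, so the elevation is 90° − |φ − δ| = 90° − |46.1° − (-14.9°)| = 90° − 61.0° = 29.0°.

29.0°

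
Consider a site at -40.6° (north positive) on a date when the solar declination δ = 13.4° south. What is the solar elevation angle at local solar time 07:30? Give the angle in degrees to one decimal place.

Hour angle H = 15° × (7.5 − 12) = -67.50°.
With φ = -40.6°, δ = -13.4°, H = -67.50°: sin φ sin δ = 0.1508, cos φ cos δ cos H = 0.2827, so cos θ_z = 0.4335.
θ_z = arccos(0.4335) = 64.31°, so the elevation is 90° − 64.31° = 25.69°.

25.7°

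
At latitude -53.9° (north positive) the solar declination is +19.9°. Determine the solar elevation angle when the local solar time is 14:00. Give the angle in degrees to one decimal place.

11.8°

Hour angle H = 15° × (14 − 12) = 30.00°.
With φ = -53.9°, δ = 19.9°, H = 30.00°: sin φ sin δ = -0.2750, cos φ cos δ cos H = 0.4798, so cos θ_z = 0.2048.
θ_z = arccos(0.2048) = 78.18°, so the elevation is 90° − 78.18° = 11.82°.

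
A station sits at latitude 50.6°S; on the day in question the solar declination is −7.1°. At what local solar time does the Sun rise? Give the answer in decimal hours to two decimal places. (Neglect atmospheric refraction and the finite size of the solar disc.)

5.42 h

The sunset hour angle satisfies cos H_s = −tan φ tan δ = -0.1516, giving H_s = 98.72°.
Sunrise is at 12 − H_s/15 = 12 − 6.581 = 5.419 h local solar time.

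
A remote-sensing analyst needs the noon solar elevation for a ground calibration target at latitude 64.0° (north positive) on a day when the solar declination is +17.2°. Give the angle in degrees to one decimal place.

43.2°

At local solar noon the hour angle is zero, so the elevation is 90° − |φ − δ| = 90° − |64.0° − (17.2°)| = 90° − 46.8° = 43.2°.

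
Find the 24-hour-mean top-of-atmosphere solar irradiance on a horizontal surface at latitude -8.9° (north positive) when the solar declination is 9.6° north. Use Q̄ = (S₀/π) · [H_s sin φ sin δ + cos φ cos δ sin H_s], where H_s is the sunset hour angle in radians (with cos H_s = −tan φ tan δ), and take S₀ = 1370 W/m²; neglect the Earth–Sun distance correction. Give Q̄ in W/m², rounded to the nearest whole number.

−tan φ tan δ = −(-0.1566)(0.1691) = 0.0265; H_s = arccos(0.0265) = 88.48°. In radians, H_s = 1.5443.
H_s sin φ sin δ = 1.5443 × -0.1547 × 0.1668 = -0.0398.
cos φ cos δ sin H_s = 0.9880 × 0.9860 × 0.9996 = 0.9738.
Q̄ = (1370/π) × (-0.0398 + 0.9738) = 436.08 × 0.9340 = 407.30 W/m².

407 W/m²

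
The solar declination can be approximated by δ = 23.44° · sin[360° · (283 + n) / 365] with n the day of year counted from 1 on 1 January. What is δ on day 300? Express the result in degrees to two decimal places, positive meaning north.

-13.45°

360 × (283 + 300) / 365 = 575.014°; sin(575.014°) = -0.5738.
δ = 23.44 × -0.5738 = -13.450° ≈ -13.45°.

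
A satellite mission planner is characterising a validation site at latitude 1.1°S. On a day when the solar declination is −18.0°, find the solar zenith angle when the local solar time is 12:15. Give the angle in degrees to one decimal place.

Hour angle H = 15° × (12.25 − 12) = 3.75°.
With φ = -1.1°, δ = -18.0°, H = 3.75°: sin φ sin δ = 0.0059, cos φ cos δ cos H = 0.9488, so cos θ_z = 0.9547.
θ_z = arccos(0.9547) = 17.31°.

17.3°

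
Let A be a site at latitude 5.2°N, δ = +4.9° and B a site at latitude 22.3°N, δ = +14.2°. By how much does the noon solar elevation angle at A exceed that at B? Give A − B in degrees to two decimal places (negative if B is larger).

+7.80°

A: 90° − |5.2 − (4.9)| = 89.70°.
B: 90° − |22.3 − (14.2)| = 81.90°.
A − B = 89.70 − 81.90 = 7.80°.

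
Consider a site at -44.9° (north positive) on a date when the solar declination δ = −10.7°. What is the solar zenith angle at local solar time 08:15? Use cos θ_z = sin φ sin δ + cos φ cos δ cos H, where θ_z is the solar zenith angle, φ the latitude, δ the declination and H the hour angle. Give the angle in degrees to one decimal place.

58.8°

Hour angle H = 15° × (8.25 − 12) = -56.25°.
cos θ_z = sin φ sin δ + cos φ cos δ cos H = (-0.7059)(-0.1857) + (0.7083)(0.9826)(0.5556) = 0.5178.
θ_z = arccos(0.5178) = 58.82°.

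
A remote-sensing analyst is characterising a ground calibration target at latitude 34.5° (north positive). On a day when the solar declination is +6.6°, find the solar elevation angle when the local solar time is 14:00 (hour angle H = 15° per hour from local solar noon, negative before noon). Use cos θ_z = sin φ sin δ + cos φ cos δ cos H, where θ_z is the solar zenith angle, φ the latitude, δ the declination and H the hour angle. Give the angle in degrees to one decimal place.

Hour angle H = 15° × (14 − 12) = 30.00°.
cos θ_z = sin(34.5°) sin(6.6°) + cos(34.5°) cos(6.6°) cos(30.00°) = 0.0651 + 0.7090 = 0.7741.
θ_z = arccos(0.7741) = 39.28°, so the elevation is 90° − 39.28° = 50.72°.

50.7°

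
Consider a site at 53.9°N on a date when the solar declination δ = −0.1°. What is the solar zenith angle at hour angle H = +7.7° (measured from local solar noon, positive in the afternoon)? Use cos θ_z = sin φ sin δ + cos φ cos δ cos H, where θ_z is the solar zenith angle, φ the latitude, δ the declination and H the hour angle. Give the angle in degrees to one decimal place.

cos θ_z = sin φ sin δ + cos φ cos δ cos H = (0.8080)(-0.0017) + (0.5892)(1.0000)(0.9910) = 0.5825.
θ_z = arccos(0.5825) = 54.37°.

54.4°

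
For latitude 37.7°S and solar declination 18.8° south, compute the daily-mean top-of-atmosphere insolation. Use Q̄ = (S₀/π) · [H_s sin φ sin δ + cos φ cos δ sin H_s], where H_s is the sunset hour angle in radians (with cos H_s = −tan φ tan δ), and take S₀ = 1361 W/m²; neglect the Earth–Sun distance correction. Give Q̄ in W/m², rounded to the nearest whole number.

−tan φ tan δ = −(-0.7729)(-0.3404) = -0.2631; H_s = arccos(-0.2631) = 105.25°. In radians, H_s = 1.8370.
H_s sin φ sin δ = 1.8370 × -0.6115 × -0.3223 = 0.3620.
cos φ cos δ sin H_s = 0.7912 × 0.9466 × 0.9648 = 0.7226.
Q̄ = (1361/π) × (0.3620 + 0.7226) = 433.22 × 1.0846 = 469.87 W/m².

470 W/m²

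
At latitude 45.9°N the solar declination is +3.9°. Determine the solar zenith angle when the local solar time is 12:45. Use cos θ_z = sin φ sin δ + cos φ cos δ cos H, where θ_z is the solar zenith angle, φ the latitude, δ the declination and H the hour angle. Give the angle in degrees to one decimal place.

43.1°

Hour angle H = 15° × (12.75 − 12) = 11.25°.
With φ = 45.9°, δ = 3.9°, H = 11.25°: sin φ sin δ = 0.0488, cos φ cos δ cos H = 0.6810, so cos θ_z = 0.7298.
θ_z = arccos(0.7298) = 43.13°.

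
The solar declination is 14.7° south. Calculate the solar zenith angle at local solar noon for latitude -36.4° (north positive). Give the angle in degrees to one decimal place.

At local solar noon the hour angle is zero, so the zenith angle is |φ − δ| = |-36.4° − (-14.7°)| = 21.7°.

21.7°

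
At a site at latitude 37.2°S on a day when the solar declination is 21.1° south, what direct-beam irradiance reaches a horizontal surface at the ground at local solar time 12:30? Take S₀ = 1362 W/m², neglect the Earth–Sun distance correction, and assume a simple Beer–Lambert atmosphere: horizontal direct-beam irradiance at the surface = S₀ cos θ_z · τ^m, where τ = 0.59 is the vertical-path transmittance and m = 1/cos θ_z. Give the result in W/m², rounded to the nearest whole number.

748 W/m²

Hour angle H = 15° × (12.5 − 12) = 7.50°.
cos θ_z = sin φ sin δ + cos φ cos δ cos H = (-0.6046)(-0.3600) + (0.7965)(0.9330)(0.9914) = 0.9544.
Air mass m = 1/cos θ_z = 1/0.9544 = 1.048; τ^m = 0.59^1.048 = 0.5752.
Surface direct beam = 1362 × 0.9544 × 0.5752 = 747.70 W/m².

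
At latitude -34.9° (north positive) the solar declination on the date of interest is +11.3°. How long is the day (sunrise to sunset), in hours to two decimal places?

10.93 hours

cos H_s = −tan(-34.9°) · tan(11.3°) = 0.1394, so H_s = arccos(0.1394) = 81.99°.
Day length = 2 H_s / 15° h⁻¹ = 163.98° / 15 = 10.932 h.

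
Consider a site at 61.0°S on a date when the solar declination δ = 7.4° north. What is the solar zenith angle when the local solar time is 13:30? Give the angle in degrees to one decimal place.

Hour angle H = 15° × (13.5 − 12) = 22.50°.
cos θ_z = sin φ sin δ + cos φ cos δ cos H = (-0.8746)(0.1288) + (0.4848)(0.9917)(0.9239) = 0.3315.
θ_z = arccos(0.3315) = 70.64°.

70.6°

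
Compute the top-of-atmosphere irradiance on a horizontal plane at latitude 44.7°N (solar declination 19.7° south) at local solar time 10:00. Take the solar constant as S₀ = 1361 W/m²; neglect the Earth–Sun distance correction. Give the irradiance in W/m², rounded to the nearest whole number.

466 W/m²

Hour angle H = 15° × (10 − 12) = -30.00°.
cos θ_z = sin(44.7°) sin(-19.7°) + cos(44.7°) cos(-19.7°) cos(-30.00°) = -0.2371 + 0.5795 = 0.3424.
Top-of-atmosphere irradiance = S₀ cos θ_z = 1361 × 0.3424 = 466.01 W/m².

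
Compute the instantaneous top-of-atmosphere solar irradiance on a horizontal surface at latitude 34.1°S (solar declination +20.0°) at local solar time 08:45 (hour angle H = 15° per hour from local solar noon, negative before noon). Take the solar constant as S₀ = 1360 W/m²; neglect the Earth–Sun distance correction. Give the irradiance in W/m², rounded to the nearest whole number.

437 W/m²

Hour angle H = 15° × (8.75 − 12) = -48.75°.
cos θ_z = sin(-34.1°) sin(20.0°) + cos(-34.1°) cos(20.0°) cos(-48.75°) = -0.1917 + 0.5131 = 0.3214.
Top-of-atmosphere irradiance = S₀ cos θ_z = 1360 × 0.3214 = 437.10 W/m².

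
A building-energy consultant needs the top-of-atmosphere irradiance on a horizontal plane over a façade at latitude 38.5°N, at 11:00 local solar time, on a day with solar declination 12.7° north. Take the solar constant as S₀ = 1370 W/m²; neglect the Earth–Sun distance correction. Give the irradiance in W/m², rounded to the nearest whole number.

Hour angle H = 15° × (11 − 12) = -15.00°.
With φ = 38.5°, δ = 12.7°, H = -15.00°: sin φ sin δ = 0.1369, cos φ cos δ cos H = 0.7374, so cos θ_z = 0.8743.
Top-of-atmosphere irradiance = S₀ cos θ_z = 1370 × 0.8743 = 1197.79 W/m².

1198 W/m²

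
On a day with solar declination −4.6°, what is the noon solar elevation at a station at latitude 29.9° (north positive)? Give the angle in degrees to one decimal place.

At local solar noon the hour angle is zero, so the elevation is 90° − |φ − δ| = 90° − |29.9° − (-4.6°)| = 90° − 34.5° = 55.5°.

55.5°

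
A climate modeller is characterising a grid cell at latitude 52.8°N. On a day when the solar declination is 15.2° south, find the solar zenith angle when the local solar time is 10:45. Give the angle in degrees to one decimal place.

Hour angle H = 15° × (10.75 − 12) = -18.75°.
cos θ_z = sin(52.8°) sin(-15.2°) + cos(52.8°) cos(-15.2°) cos(-18.75°) = -0.2088 + 0.5525 = 0.3437.
θ_z = arccos(0.3437) = 69.90°.

69.9°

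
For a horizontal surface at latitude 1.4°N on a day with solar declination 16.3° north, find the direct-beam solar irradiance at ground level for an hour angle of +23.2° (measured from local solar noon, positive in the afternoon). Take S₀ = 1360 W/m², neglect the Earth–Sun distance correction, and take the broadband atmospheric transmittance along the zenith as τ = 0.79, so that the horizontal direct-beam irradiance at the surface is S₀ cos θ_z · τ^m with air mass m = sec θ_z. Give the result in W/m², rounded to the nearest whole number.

cos θ_z = sin φ sin δ + cos φ cos δ cos H = (0.0244)(0.2807) + (0.9997)(0.9598)(0.9191) = 0.8887.
Air mass m = 1/cos θ_z = 1/0.8887 = 1.125; τ^m = 0.79^1.125 = 0.7671.
Surface direct beam = 1360 × 0.8887 × 0.7671 = 927.14 W/m².

927 W/m²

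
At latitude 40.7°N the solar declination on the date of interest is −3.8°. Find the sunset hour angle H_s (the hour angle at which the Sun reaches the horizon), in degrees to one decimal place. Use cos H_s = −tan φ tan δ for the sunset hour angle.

86.7°

−tan φ tan δ = −(0.8601)(-0.0664) = 0.0571; H_s = arccos(0.0571) = 86.73°.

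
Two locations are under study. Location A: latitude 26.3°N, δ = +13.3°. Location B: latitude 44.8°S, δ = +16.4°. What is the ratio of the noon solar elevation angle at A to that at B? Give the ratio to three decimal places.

A: 90° − |26.3 − (13.3)| = 77.00°.
B: 90° − |-44.8 − (16.4)| = 28.80°.
Ratio A/B = 77.0000 / 28.8000 = 2.6736.

2.674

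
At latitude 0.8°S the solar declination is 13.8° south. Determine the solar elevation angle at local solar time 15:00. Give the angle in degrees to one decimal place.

43.6°

Hour angle H = 15° × (15 − 12) = 45.00°.
cos θ_z = sin(-0.8°) sin(-13.8°) + cos(-0.8°) cos(-13.8°) cos(45.00°) = 0.0033 + 0.6866 = 0.6899.
θ_z = arccos(0.6899) = 46.38°, so the elevation is 90° − 46.38° = 43.62°.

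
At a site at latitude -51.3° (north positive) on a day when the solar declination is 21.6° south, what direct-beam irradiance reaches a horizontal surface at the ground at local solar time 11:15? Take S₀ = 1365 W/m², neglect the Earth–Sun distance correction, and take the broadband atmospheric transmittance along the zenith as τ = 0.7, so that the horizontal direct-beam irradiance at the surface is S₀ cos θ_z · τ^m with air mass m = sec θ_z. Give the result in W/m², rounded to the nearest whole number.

Hour angle H = 15° × (11.25 − 12) = -11.25°.
With φ = -51.3°, δ = -21.6°, H = -11.25°: sin φ sin δ = 0.2873, cos φ cos δ cos H = 0.5702, so cos θ_z = 0.8575.
Air mass m = 1/cos θ_z = 1/0.8575 = 1.166; τ^m = 0.7^1.166 = 0.6598.
Surface direct beam = 1365 × 0.8575 × 0.6598 = 772.29 W/m².

772 W/m²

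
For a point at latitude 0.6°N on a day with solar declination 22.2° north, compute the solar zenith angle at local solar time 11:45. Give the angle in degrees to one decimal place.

21.9°

Hour angle H = 15° × (11.75 − 12) = -3.75°.
cos θ_z = sin φ sin δ + cos φ cos δ cos H = (0.0105)(0.3778) + (0.9999)(0.9259)(0.9979) = 0.9278.
θ_z = arccos(0.9278) = 21.91°.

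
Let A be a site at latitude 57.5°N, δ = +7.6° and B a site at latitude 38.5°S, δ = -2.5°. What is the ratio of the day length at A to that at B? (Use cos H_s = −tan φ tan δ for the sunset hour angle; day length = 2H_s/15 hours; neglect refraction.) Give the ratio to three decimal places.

1.110

A: H_s = arccos(−tan 57.5° · tan 7.6°) = 102.09°, so 2H_s/15 = 13.6120 h.
B: H_s = arccos(−tan -38.5° · tan -2.5°) = 91.99°, so 2H_s/15 = 12.2653 h.
Ratio A/B = 13.6120 / 12.2653 = 1.1098.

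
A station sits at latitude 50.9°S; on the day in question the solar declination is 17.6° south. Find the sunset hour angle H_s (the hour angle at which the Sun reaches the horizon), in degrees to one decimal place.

113.0°

cos H_s = −tan(-50.9°) · tan(-17.6°) = -0.3903, so H_s = arccos(-0.3903) = 112.97°.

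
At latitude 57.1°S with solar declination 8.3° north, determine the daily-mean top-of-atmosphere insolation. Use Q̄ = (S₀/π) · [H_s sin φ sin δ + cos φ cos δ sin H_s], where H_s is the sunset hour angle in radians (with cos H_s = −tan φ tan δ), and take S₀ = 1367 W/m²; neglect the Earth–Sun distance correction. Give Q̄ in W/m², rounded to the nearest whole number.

cos H_s = −tan(-57.1°) · tan(8.3°) = 0.2255, so H_s = arccos(0.2255) = 76.97°. In radians, H_s = 1.3434.
H_s sin φ sin δ = 1.3434 × -0.8396 × 0.1444 = -0.1629.
cos φ cos δ sin H_s = 0.5432 × 0.9895 × 0.9743 = 0.5237.
Q̄ = (1367/π) × (-0.1629 + 0.5237) = 435.13 × 0.3608 = 156.99 W/m².

157 W/m²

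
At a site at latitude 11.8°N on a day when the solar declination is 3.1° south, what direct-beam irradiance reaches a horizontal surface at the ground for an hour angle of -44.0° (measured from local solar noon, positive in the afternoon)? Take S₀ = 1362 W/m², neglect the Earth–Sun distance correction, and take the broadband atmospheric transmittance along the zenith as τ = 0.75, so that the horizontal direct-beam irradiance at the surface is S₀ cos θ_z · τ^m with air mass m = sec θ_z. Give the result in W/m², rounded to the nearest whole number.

622 W/m²

cos θ_z = sin(11.8°) sin(-3.1°) + cos(11.8°) cos(-3.1°) cos(-44.00°) = -0.0111 + 0.7031 = 0.6920.
Air mass m = 1/cos θ_z = 1/0.6920 = 1.445; τ^m = 0.75^1.445 = 0.6599.
Surface direct beam = 1362 × 0.6920 × 0.6599 = 621.96 W/m².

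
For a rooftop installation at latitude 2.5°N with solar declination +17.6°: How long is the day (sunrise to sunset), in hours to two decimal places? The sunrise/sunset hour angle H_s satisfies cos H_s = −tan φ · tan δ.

12.11 hours

−tan φ tan δ = −(0.0437)(0.3172) = -0.0139; H_s = arccos(-0.0139) = 90.80°.
Day length = 2 H_s / 15° h⁻¹ = 181.60° / 15 = 12.107 h.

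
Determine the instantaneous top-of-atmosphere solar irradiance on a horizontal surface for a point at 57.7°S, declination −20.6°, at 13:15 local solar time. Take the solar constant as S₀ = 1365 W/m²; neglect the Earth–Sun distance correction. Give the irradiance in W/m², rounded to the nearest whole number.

Hour angle H = 15° × (13.25 − 12) = 18.75°.
cos θ_z = sin(-57.7°) sin(-20.6°) + cos(-57.7°) cos(-20.6°) cos(18.75°) = 0.2974 + 0.4736 = 0.7710.
Top-of-atmosphere irradiance = S₀ cos θ_z = 1365 × 0.7710 = 1052.41 W/m².

1052 W/m²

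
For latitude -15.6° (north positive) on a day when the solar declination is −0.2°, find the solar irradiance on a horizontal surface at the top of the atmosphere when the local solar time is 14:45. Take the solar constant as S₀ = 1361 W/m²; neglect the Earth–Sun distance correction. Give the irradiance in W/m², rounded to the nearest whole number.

987 W/m²

Hour angle H = 15° × (14.75 − 12) = 41.25°.
cos θ_z = sin φ sin δ + cos φ cos δ cos H = (-0.2689)(-0.0035) + (0.9632)(1.0000)(0.7518) = 0.7251.
Top-of-atmosphere irradiance = S₀ cos θ_z = 1361 × 0.7251 = 986.86 W/m².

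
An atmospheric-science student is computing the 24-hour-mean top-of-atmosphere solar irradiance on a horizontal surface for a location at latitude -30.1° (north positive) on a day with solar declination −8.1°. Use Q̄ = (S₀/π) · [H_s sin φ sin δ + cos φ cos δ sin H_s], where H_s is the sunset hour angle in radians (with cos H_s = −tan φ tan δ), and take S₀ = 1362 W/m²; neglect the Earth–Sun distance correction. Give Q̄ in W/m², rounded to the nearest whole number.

421 W/m²

cos H_s = −tan(-30.1°) · tan(-8.1°) = -0.0825, so H_s = arccos(-0.0825) = 94.73°. In radians, H_s = 1.6534.
H_s sin φ sin δ = 1.6534 × -0.5015 × -0.1409 = 0.1168.
cos φ cos δ sin H_s = 0.8652 × 0.9900 × 0.9966 = 0.8536.
Q̄ = (1362/π) × (0.1168 + 0.8536) = 433.54 × 0.9704 = 420.71 W/m².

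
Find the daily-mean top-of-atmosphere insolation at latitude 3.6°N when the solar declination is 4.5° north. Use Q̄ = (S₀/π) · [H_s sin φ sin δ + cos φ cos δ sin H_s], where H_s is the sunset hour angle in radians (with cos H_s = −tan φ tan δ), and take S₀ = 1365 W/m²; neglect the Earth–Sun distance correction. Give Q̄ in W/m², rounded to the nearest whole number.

cos H_s = −tan(3.6°) · tan(4.5°) = -0.0050, so H_s = arccos(-0.0050) = 90.29°. In radians, H_s = 1.5759.
H_s sin φ sin δ = 1.5759 × 0.0628 × 0.0785 = 0.0078.
cos φ cos δ sin H_s = 0.9980 × 0.9969 × 1.0000 = 0.9949.
Q̄ = (1365/π) × (0.0078 + 0.9949) = 434.49 × 1.0027 = 435.66 W/m².

436 W/m²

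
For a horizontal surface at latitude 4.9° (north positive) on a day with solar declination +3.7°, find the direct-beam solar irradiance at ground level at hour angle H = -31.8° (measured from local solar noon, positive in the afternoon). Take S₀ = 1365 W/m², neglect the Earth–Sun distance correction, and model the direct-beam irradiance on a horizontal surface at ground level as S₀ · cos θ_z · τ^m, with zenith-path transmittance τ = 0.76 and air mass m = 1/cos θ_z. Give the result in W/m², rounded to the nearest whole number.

cos θ_z = sin(4.9°) sin(3.7°) + cos(4.9°) cos(3.7°) cos(-31.80°) = 0.0055 + 0.8450 = 0.8505.
Air mass m = 1/cos θ_z = 1/0.8505 = 1.176; τ^m = 0.76^1.176 = 0.7242.
Surface direct beam = 1365 × 0.8505 × 0.7242 = 840.75 W/m².

841 W/m²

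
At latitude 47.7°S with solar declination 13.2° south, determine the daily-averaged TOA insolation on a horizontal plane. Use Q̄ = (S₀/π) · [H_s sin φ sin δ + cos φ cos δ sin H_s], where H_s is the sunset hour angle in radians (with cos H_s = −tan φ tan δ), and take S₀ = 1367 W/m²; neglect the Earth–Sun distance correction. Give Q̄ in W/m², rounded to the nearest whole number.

The sunset hour angle satisfies cos H_s = −tan φ tan δ = -0.2578, giving H_s = 104.94°. In radians, H_s = 1.8315.
H_s sin φ sin δ = 1.8315 × -0.7396 × -0.2284 = 0.3094.
cos φ cos δ sin H_s = 0.6730 × 0.9736 × 0.9662 = 0.6331.
Q̄ = (1367/π) × (0.3094 + 0.6331) = 435.13 × 0.9425 = 410.11 W/m².

410 W/m²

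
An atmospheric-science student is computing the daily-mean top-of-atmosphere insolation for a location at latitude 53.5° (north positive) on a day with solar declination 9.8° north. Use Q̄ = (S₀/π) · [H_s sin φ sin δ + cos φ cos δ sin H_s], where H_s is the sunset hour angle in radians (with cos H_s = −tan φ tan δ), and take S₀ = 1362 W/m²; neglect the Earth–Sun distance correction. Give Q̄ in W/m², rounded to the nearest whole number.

354 W/m²

cos H_s = −tan(53.5°) · tan(9.8°) = -0.2334, so H_s = arccos(-0.2334) = 103.50°. In radians, H_s = 1.8064.
H_s sin φ sin δ = 1.8064 × 0.8039 × 0.1702 = 0.2472.
cos φ cos δ sin H_s = 0.5948 × 0.9854 × 0.9724 = 0.5699.
Q̄ = (1362/π) × (0.2472 + 0.5699) = 433.54 × 0.8171 = 354.25 W/m².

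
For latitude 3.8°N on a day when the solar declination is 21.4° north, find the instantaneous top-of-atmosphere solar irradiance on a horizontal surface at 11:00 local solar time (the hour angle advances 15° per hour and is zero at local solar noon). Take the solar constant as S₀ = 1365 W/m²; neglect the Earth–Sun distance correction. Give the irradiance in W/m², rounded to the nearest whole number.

Hour angle H = 15° × (11 − 12) = -15.00°.
cos θ_z = sin φ sin δ + cos φ cos δ cos H = (0.0663)(0.3649) + (0.9978)(0.9311)(0.9659) = 0.9216.
Top-of-atmosphere irradiance = S₀ cos θ_z = 1365 × 0.9216 = 1257.98 W/m².

1258 W/m²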